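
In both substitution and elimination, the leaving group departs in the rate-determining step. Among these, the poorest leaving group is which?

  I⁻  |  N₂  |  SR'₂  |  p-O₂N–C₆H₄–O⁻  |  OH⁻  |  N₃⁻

OH⁻

Rank by basicity of the departing species: weakest base leaves most easily.
N₂: no meaningful conjugate acid; N₂ departs as an exceptionally stable neutral molecule
I⁻: pKₐ(HI) ≈ -10
SR'₂: pKₐ(R'₂SH⁺) ≈ -7
N₃⁻: pKₐ(HN₃) ≈ 4.7
p-O₂N–C₆H₄–O⁻: pKₐ(p-nitrophenol) ≈ 7.2
OH⁻: pKₐ(H₂O) ≈ 15.7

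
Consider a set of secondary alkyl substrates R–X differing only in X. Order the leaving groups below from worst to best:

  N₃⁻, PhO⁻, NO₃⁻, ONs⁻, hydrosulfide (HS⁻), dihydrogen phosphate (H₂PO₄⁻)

ONs⁻: pKₐ(p-O₂NC₆H₄SO₃H) ≈ -3.5 — p-nitro group further stabilises the sulfonate
NO₃⁻: pKₐ(HNO₃) ≈ -1.3 — resonance-delocalised over three oxygens
dihydrogen phosphate (H₂PO₄⁻): pKₐ(H₃PO₄) ≈ 2.1 — moderate base; biological leaving group after further activation
N₃⁻: pKₐ(HN₃) ≈ 4.7
hydrosulfide (HS⁻): pKₐ(H₂S) ≈ 7 — larger and more polarisable than the oxygen analogue
PhO⁻: pKₐ(C₆H₅OH (phenol)) ≈ 10 — resonance into the ring helps, but still a poor LG
Listed from poorest to best leaving group as asked.

PhO⁻ < hydrosulfide (HS⁻) < N₃⁻ < dihydrogen phosphate (H₂PO₄⁻) < NO₃⁻ < ONs⁻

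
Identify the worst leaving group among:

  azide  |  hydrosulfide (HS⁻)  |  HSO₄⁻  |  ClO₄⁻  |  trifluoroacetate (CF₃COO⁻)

Leaving-group ability tracks the stability of the departed species; conjugate-acid pKₐ is the usual yardstick (lower pKₐ → better LG).
ClO₄⁻: pKₐ(HClO₄) ≈ -10
HSO₄⁻: pKₐ(H₂SO₄) ≈ -3
trifluoroacetate (CF₃COO⁻): pKₐ(CF₃COOH) ≈ 0.2
azide: pKₐ(HN₃) ≈ 4.7
hydrosulfide (HS⁻): pKₐ(H₂S) ≈ 7

hydrosulfide (HS⁻)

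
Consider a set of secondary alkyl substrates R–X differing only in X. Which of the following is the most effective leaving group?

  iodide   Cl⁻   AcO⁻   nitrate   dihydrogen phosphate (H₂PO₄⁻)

iodide

The more stable X⁻ (or X) is on its own — i.e. the weaker a base it is — the better a leaving group it makes.
iodide: pKₐ(HI) ≈ -10
Cl⁻: pKₐ(HCl) ≈ -7
nitrate: pKₐ(HNO₃) ≈ -1.3
dihydrogen phosphate (H₂PO₄⁻): pKₐ(H₃PO₄) ≈ 2.1
AcO⁻: pKₐ(CH₃COOH) ≈ 4.8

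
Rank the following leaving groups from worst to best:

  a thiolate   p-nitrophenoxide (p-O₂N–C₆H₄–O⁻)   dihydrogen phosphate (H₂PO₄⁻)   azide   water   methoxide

methoxide < a thiolate < p-nitrophenoxide (p-O₂N–C₆H₄–O⁻) < azide < dihydrogen phosphate (H₂PO₄⁻) < water

water: pKₐ(H₃O⁺) ≈ -1.7
dihydrogen phosphate (H₂PO₄⁻): pKₐ(H₃PO₄) ≈ 2.1
azide: pKₐ(HN₃) ≈ 4.7 — linear, resonance-stabilised
p-nitrophenoxide (p-O₂N–C₆H₄–O⁻): pKₐ(p-nitrophenol) ≈ 7.2
a thiolate: pKₐ(RSH (a thiol)) ≈ 10.5
methoxide: pKₐ(CH₃OH) ≈ 15.5 — strong base; alkoxides do not leave unassisted
The question asks for worst first, so the sequence is read in increasing leaving-group ability.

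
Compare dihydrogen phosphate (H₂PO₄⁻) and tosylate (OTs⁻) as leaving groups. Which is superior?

tosylate (OTs⁻)

tosylate (OTs⁻) is the better leaving group.
pKₐ(p-CH₃C₆H₄SO₃H (TsOH)) ≈ -2.8 versus pKₐ(H₃PO₄) ≈ 2.1: tosylate (OTs⁻) is the much weaker base.
Resonance-delocalised arenesulfonate.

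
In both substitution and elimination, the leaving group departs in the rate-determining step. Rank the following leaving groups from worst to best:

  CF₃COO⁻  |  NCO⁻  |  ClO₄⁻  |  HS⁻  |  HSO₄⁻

ClO₄⁻: pKₐ(HClO₄) ≈ -10
HSO₄⁻: pKₐ(H₂SO₄) ≈ -3 — conjugate base of a strong mineral acid
CF₃COO⁻: pKₐ(CF₃COOH) ≈ 0.2 — strongly electron-withdrawing CF₃ stabilises the carboxylate
NCO⁻: pKₐ(HOCN) ≈ 3.5 — resonance between N and O
HS⁻: pKₐ(H₂S) ≈ 7 — larger and more polarisable than the oxygen analogue
Listed from poorest to best leaving group as asked.

HS⁻ < NCO⁻ < CF₃COO⁻ < HSO₄⁻ < ClO₄⁻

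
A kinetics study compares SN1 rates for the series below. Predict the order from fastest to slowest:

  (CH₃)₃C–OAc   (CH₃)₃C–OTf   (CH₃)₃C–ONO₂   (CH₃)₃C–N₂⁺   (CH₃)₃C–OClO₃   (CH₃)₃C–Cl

(CH₃)₃C–N₂⁺ > (CH₃)₃C–OTf > (CH₃)₃C–OClO₃ > (CH₃)₃C–Cl > (CH₃)₃C–ONO₂ > (CH₃)₃C–OAc

With the same alkyl group throughout, only the leaving group differentiates the rates.
Rank by basicity of the departing species: weakest base leaves most easily.
(CH₃)₃C–N₂⁺ loses N₂: no meaningful conjugate acid; N₂ departs as an exceptionally stable neutral molecule
(CH₃)₃C–OTf loses OTf⁻: pKₐ(CF₃SO₃H (triflic acid)) ≈ -14
(CH₃)₃C–OClO₃ loses ClO₄⁻: pKₐ(HClO₄) ≈ -10
(CH₃)₃C–Cl loses Cl⁻: pKₐ(HCl) ≈ -7
(CH₃)₃C–ONO₂ loses NO₃⁻: pKₐ(HNO₃) ≈ -1.3
(CH₃)₃C–OAc loses AcO⁻: pKₐ(CH₃COOH) ≈ 4.8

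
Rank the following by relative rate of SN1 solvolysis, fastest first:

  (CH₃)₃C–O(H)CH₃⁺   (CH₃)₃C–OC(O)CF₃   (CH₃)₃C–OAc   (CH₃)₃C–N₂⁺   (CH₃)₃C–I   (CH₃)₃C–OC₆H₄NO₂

Identical carbon frameworks mean the comparison reduces to leaving-group quality.
Leaving-group ability tracks the stability of the departed species; conjugate-acid pKₐ is the usual yardstick (lower pKₐ → better LG).
(CH₃)₃C–N₂⁺ loses N₂: no meaningful conjugate acid; N₂ departs as an exceptionally stable neutral molecule
(CH₃)₃C–I loses I⁻: pKₐ(HI) ≈ -10
(CH₃)₃C–O(H)CH₃⁺ loses R'OH: pKₐ(R'OH₂⁺) ≈ -2.4
(CH₃)₃C–OC(O)CF₃ loses CF₃COO⁻: pKₐ(CF₃COOH) ≈ 0.2
(CH₃)₃C–OAc loses AcO⁻: pKₐ(CH₃COOH) ≈ 4.8
(CH₃)₃C–OC₆H₄NO₂ loses p-O₂N–C₆H₄–O⁻: pKₐ(p-nitrophenol) ≈ 7.2

(CH₃)₃C–N₂⁺ > (CH₃)₃C–I > (CH₃)₃C–O(H)CH₃⁺ > (CH₃)₃C–OC(O)CF₃ > (CH₃)₃C–OAc > (CH₃)₃C–OC₆H₄NO₂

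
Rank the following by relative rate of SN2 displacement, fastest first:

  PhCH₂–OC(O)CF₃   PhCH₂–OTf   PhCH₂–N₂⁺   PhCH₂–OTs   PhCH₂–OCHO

PhCH₂–N₂⁺ > PhCH₂–OTf > PhCH₂–OTs > PhCH₂–OC(O)CF₃ > PhCH₂–OCHO

Identical carbon frameworks mean the comparison reduces to leaving-group quality.
A good leaving group is a weak base: the lower the pKₐ of its conjugate acid, the more readily it departs.
PhCH₂–N₂⁺ loses N₂: no meaningful conjugate acid; N₂ departs as an exceptionally stable neutral molecule
PhCH₂–OTf loses OTf⁻: pKₐ(CF₃SO₃H (triflic acid)) ≈ -14
PhCH₂–OTs loses OTs⁻: pKₐ(p-CH₃C₆H₄SO₃H (TsOH)) ≈ -2.8
PhCH₂–OC(O)CF₃ loses CF₃COO⁻: pKₐ(CF₃COOH) ≈ 0.2
PhCH₂–OCHO loses HCOO⁻: pKₐ(HCOOH) ≈ 3.8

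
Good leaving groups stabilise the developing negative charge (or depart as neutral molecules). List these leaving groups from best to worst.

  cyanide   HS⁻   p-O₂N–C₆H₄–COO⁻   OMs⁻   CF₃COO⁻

OMs⁻: pKₐ(CH₃SO₃H (MsOH)) ≈ -1.9
CF₃COO⁻: pKₐ(CF₃COOH) ≈ 0.2
p-O₂N–C₆H₄–COO⁻: pKₐ(p-nitrobenzoic acid) ≈ 3.4
HS⁻: pKₐ(H₂S) ≈ 7
cyanide: pKₐ(HCN) ≈ 9.2

OMs⁻ > CF₃COO⁻ > p-O₂N–C₆H₄–COO⁻ > HS⁻ > cyanide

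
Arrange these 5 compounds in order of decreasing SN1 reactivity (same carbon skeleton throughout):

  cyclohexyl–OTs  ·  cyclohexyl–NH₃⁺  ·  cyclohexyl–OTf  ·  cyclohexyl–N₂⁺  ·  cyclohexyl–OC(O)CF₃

With the same alkyl group throughout, only the leaving group differentiates the rates.
Leaving-group ability tracks the stability of the departed species; conjugate-acid pKₐ is the usual yardstick (lower pKₐ → better LG).
cyclohexyl–N₂⁺ loses N₂: no meaningful conjugate acid; N₂ departs as an exceptionally stable neutral molecule
cyclohexyl–OTf loses OTf⁻: pKₐ(CF₃SO₃H (triflic acid)) ≈ -14
cyclohexyl–OTs loses OTs⁻: pKₐ(p-CH₃C₆H₄SO₃H (TsOH)) ≈ -2.8
cyclohexyl–OC(O)CF₃ loses CF₃COO⁻: pKₐ(CF₃COOH) ≈ 0.2
cyclohexyl–NH₃⁺ loses NH₃: pKₐ(NH₄⁺) ≈ 9.2

cyclohexyl–N₂⁺ > cyclohexyl–OTf > cyclohexyl–OTs > cyclohexyl–OC(O)CF₃ > cyclohexyl–NH₃⁺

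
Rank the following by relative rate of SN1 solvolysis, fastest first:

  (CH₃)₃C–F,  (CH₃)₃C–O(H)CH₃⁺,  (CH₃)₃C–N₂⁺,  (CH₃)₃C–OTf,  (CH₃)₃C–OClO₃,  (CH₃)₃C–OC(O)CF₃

(CH₃)₃C–N₂⁺ > (CH₃)₃C–OTf > (CH₃)₃C–OClO₃ > (CH₃)₃C–O(H)CH₃⁺ > (CH₃)₃C–OC(O)CF₃ > (CH₃)₃C–F

With the same alkyl group throughout, only the leaving group differentiates the rates.
Rank by basicity of the departing species: weakest base leaves most easily.
(CH₃)₃C–N₂⁺ loses N₂: no meaningful conjugate acid; N₂ departs as an exceptionally stable neutral molecule
(CH₃)₃C–OTf loses OTf⁻: pKₐ(CF₃SO₃H (triflic acid)) ≈ -14
(CH₃)₃C–OClO₃ loses ClO₄⁻: pKₐ(HClO₄) ≈ -10
(CH₃)₃C–O(H)CH₃⁺ loses R'OH: pKₐ(R'OH₂⁺) ≈ -2.4
(CH₃)₃C–OC(O)CF₃ loses CF₃COO⁻: pKₐ(CF₃COOH) ≈ 0.2
(CH₃)₃C–F loses F⁻: pKₐ(HF) ≈ 3.2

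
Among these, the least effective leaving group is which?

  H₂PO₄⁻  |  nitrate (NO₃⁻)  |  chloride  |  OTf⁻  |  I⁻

H₂PO₄⁻

OTf⁻: pKₐ(CF₃SO₃H (triflic acid)) ≈ -14
I⁻: pKₐ(HI) ≈ -10
chloride: pKₐ(HCl) ≈ -7
nitrate (NO₃⁻): pKₐ(HNO₃) ≈ -1.3
H₂PO₄⁻: pKₐ(H₃PO₄) ≈ 2.1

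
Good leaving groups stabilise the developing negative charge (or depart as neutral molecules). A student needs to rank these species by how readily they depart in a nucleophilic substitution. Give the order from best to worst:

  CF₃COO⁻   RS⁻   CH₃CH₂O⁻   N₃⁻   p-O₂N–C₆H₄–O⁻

The more stable X⁻ (or X) is on its own — i.e. the weaker a base it is — the better a leaving group it makes.
CF₃COO⁻: pKₐ(CF₃COOH) ≈ 0.2
N₃⁻: pKₐ(HN₃) ≈ 4.7
p-O₂N–C₆H₄–O⁻: pKₐ(p-nitrophenol) ≈ 7.2
RS⁻: pKₐ(RSH (a thiol)) ≈ 10.5 — moderately basic; rarely leaves without activation
CH₃CH₂O⁻: pKₐ(CH₃CH₂OH) ≈ 16

CF₃COO⁻ > N₃⁻ > p-O₂N–C₆H₄–O⁻ > RS⁻ > CH₃CH₂O⁻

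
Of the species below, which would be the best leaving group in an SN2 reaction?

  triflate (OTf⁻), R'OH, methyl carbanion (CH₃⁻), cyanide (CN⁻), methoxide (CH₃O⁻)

triflate (OTf⁻)

triflate (OTf⁻): pKₐ(CF₃SO₃H (triflic acid)) ≈ -14
R'OH: pKₐ(R'OH₂⁺) ≈ -2.4
cyanide (CN⁻): pKₐ(HCN) ≈ 9.2
methoxide (CH₃O⁻): pKₐ(CH₃OH) ≈ 15.5
methyl carbanion (CH₃⁻): pKₐ(CH₄) ≈ 48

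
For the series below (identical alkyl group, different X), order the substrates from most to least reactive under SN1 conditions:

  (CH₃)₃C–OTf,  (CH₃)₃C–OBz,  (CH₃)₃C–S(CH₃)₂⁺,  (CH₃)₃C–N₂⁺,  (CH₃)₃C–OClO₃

(CH₃)₃C–N₂⁺ > (CH₃)₃C–OTf > (CH₃)₃C–OClO₃ > (CH₃)₃C–S(CH₃)₂⁺ > (CH₃)₃C–OBz

Same R in every case — rank the leaving groups.
Leaving-group ability tracks the stability of the departed species; conjugate-acid pKₐ is the usual yardstick (lower pKₐ → better LG).
(CH₃)₃C–N₂⁺ loses N₂: no meaningful conjugate acid; N₂ departs as an exceptionally stable neutral molecule
(CH₃)₃C–OTf loses OTf⁻: pKₐ(CF₃SO₃H (triflic acid)) ≈ -14
(CH₃)₃C–OClO₃ loses ClO₄⁻: pKₐ(HClO₄) ≈ -10
(CH₃)₃C–S(CH₃)₂⁺ loses SR'₂: pKₐ(R'₂SH⁺) ≈ -7
(CH₃)₃C–OBz loses PhCOO⁻: pKₐ(C₆H₅COOH) ≈ 4.2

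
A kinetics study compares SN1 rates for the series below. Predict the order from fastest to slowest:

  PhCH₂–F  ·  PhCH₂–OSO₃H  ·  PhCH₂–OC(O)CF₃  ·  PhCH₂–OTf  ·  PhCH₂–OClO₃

PhCH₂–OTf > PhCH₂–OClO₃ > PhCH₂–OSO₃H > PhCH₂–OC(O)CF₃ > PhCH₂–F

With the same alkyl group throughout, only the leaving group differentiates the rates.
Leaving-group ability tracks the stability of the departed species; conjugate-acid pKₐ is the usual yardstick (lower pKₐ → better LG).
PhCH₂–OTf loses OTf⁻: pKₐ(CF₃SO₃H (triflic acid)) ≈ -14
PhCH₂–OClO₃ loses ClO₄⁻: pKₐ(HClO₄) ≈ -10
PhCH₂–OSO₃H loses HSO₄⁻: pKₐ(H₂SO₄) ≈ -3
PhCH₂–OC(O)CF₃ loses CF₃COO⁻: pKₐ(CF₃COOH) ≈ 0.2
PhCH₂–F loses F⁻: pKₐ(HF) ≈ 3.2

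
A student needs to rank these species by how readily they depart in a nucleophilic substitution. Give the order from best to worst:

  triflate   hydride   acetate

The more stable X⁻ (or X) is on its own — i.e. the weaker a base it is — the better a leaving group it makes.
triflate: pKₐ(CF₃SO₃H (triflic acid)) ≈ -14
acetate: pKₐ(CH₃COOH) ≈ 4.8
hydride: pKₐ(H₂) ≈ 36 — extremely strong base; leaves only in special hydride-transfer contexts

triflate > acetate > hydride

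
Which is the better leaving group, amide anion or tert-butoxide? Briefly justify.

tert-butoxide

tert-butoxide is the better leaving group.
pKₐ(t-BuOH) ≈ 18 versus pKₐ(NH₃) ≈ 38: tert-butoxide is the much weaker base.
Bulky, strongly basic alkoxide.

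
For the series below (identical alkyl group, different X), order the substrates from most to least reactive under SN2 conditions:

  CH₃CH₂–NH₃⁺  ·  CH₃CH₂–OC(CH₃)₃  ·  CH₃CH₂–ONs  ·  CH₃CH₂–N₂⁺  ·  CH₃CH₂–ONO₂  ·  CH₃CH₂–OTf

Identical carbon frameworks mean the comparison reduces to leaving-group quality.
Leaving-group ability tracks the stability of the departed species; conjugate-acid pKₐ is the usual yardstick (lower pKₐ → better LG).
CH₃CH₂–N₂⁺ loses N₂: no meaningful conjugate acid; N₂ departs as an exceptionally stable neutral molecule
CH₃CH₂–OTf loses OTf⁻: pKₐ(CF₃SO₃H (triflic acid)) ≈ -14
CH₃CH₂–ONs loses ONs⁻: pKₐ(p-O₂NC₆H₄SO₃H) ≈ -3.5
CH₃CH₂–ONO₂ loses NO₃⁻: pKₐ(HNO₃) ≈ -1.3
CH₃CH₂–NH₃⁺ loses NH₃: pKₐ(NH₄⁺) ≈ 9.2
CH₃CH₂–OC(CH₃)₃ loses (CH₃)₃CO⁻: pKₐ(t-BuOH) ≈ 18

CH₃CH₂–N₂⁺ > CH₃CH₂–OTf > CH₃CH₂–ONs > CH₃CH₂–ONO₂ > CH₃CH₂–NH₃⁺ > CH₃CH₂–OC(CH₃)₃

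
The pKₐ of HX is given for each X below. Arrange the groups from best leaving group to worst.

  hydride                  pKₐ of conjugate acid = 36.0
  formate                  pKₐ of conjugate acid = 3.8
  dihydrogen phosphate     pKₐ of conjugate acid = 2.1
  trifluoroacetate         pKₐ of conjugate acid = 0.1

Lower conjugate-acid pKₐ ⇒ weaker base ⇒ better leaving group.
Sorting by the given values: trifluoroacetate (0.1), dihydrogen phosphate (2.1), formate (3.8), hydride (36.0).

trifluoroacetate > dihydrogen phosphate > formate > hydride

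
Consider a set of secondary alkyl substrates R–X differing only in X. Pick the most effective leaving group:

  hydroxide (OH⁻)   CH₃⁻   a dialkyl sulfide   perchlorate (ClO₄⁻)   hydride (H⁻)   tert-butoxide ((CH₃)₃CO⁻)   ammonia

perchlorate (ClO₄⁻)

Rank by basicity of the departing species: weakest base leaves most easily.
perchlorate (ClO₄⁻): pKₐ(HClO₄) ≈ -10
a dialkyl sulfide: pKₐ(R'₂SH⁺) ≈ -7
ammonia: pKₐ(NH₄⁺) ≈ 9.2
hydroxide (OH⁻): pKₐ(H₂O) ≈ 15.7
tert-butoxide ((CH₃)₃CO⁻): pKₐ(t-BuOH) ≈ 18
hydride (H⁻): pKₐ(H₂) ≈ 36
CH₃⁻: pKₐ(CH₄) ≈ 48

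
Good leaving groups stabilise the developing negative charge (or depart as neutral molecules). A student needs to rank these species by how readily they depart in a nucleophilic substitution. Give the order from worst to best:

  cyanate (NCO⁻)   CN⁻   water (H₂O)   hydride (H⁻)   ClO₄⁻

The more stable X⁻ (or X) is on its own — i.e. the weaker a base it is — the better a leaving group it makes.
ClO₄⁻: pKₐ(HClO₄) ≈ -10
water (H₂O): pKₐ(H₃O⁺) ≈ -1.7
cyanate (NCO⁻): pKₐ(HOCN) ≈ 3.5
CN⁻: pKₐ(HCN) ≈ 9.2
hydride (H⁻): pKₐ(H₂) ≈ 36
Reversing gives the worst-to-best order requested.

hydride (H⁻) < CN⁻ < cyanate (NCO⁻) < water (H₂O) < ClO₄⁻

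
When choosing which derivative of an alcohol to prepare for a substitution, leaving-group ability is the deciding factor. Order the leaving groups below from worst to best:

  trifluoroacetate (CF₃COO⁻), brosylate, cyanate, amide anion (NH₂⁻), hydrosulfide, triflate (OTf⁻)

A good leaving group is a weak base: the lower the pKₐ of its conjugate acid, the more readily it departs.
triflate (OTf⁻): pKₐ(CF₃SO₃H (triflic acid)) ≈ -14
brosylate: pKₐ(p-BrC₆H₄SO₃H) ≈ -2.8
trifluoroacetate (CF₃COO⁻): pKₐ(CF₃COOH) ≈ 0.2
cyanate: pKₐ(HOCN) ≈ 3.5
hydrosulfide: pKₐ(H₂S) ≈ 7 — larger and more polarisable than the oxygen analogue
amide anion (NH₂⁻): pKₐ(NH₃) ≈ 38 — extremely strong base; never a leaving group
The question asks for worst first, so the sequence is read in increasing leaving-group ability.

amide anion (NH₂⁻) < hydrosulfide < cyanate < trifluoroacetate (CF₃COO⁻) < brosylate < triflate (OTf⁻)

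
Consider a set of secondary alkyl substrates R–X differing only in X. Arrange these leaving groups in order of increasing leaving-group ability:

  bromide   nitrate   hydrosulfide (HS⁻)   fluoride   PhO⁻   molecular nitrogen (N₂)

Leaving-group ability tracks the stability of the departed species; conjugate-acid pKₐ is the usual yardstick (lower pKₐ → better LG).
molecular nitrogen (N₂): no meaningful conjugate acid; N₂ departs as an exceptionally stable neutral molecule
bromide: pKₐ(HBr) ≈ -9
nitrate: pKₐ(HNO₃) ≈ -1.3 — resonance-delocalised over three oxygens
fluoride: pKₐ(HF) ≈ 3.2
hydrosulfide (HS⁻): pKₐ(H₂S) ≈ 7 — larger and more polarisable than the oxygen analogue
PhO⁻: pKₐ(C₆H₅OH (phenol)) ≈ 10 — resonance into the ring helps, but still a poor LG
The question asks for worst first, so the sequence is read in increasing leaving-group ability.

PhO⁻ < hydrosulfide (HS⁻) < fluoride < nitrate < bromide < molecular nitrogen (N₂)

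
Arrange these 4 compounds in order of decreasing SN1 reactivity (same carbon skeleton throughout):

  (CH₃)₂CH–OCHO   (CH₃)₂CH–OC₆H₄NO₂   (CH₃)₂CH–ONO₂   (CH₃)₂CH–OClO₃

With the same alkyl group throughout, only the leaving group differentiates the rates.
A good leaving group is a weak base: the lower the pKₐ of its conjugate acid, the more readily it departs.
(CH₃)₂CH–OClO₃ loses ClO₄⁻: pKₐ(HClO₄) ≈ -10
(CH₃)₂CH–ONO₂ loses NO₃⁻: pKₐ(HNO₃) ≈ -1.3
(CH₃)₂CH–OCHO loses HCOO⁻: pKₐ(HCOOH) ≈ 3.8
(CH₃)₂CH–OC₆H₄NO₂ loses p-O₂N–C₆H₄–O⁻: pKₐ(p-nitrophenol) ≈ 7.2

(CH₃)₂CH–OClO₃ > (CH₃)₂CH–ONO₂ > (CH₃)₂CH–OCHO > (CH₃)₂CH–OC₆H₄NO₂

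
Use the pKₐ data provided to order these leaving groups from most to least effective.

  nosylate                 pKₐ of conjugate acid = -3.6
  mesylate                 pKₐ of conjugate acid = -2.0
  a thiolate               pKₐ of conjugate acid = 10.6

nosylate > mesylate > a thiolate

Lower conjugate-acid pKₐ ⇒ weaker base ⇒ better leaving group.
Sorting by the given values: nosylate (-3.6), mesylate (-2.0), a thiolate (10.6).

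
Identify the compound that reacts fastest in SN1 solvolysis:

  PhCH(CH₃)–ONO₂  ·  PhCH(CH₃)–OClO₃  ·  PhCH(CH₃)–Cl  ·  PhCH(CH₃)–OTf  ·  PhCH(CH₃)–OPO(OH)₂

Identical carbon frameworks mean the comparison reduces to leaving-group quality.
Leaving-group ability tracks the stability of the departed species; conjugate-acid pKₐ is the usual yardstick (lower pKₐ → better LG).
PhCH(CH₃)–OTf loses OTf⁻: pKₐ(CF₃SO₃H (triflic acid)) ≈ -14
PhCH(CH₃)–OClO₃ loses ClO₄⁻: pKₐ(HClO₄) ≈ -10
PhCH(CH₃)–Cl loses Cl⁻: pKₐ(HCl) ≈ -7
PhCH(CH₃)–ONO₂ loses NO₃⁻: pKₐ(HNO₃) ≈ -1.3
PhCH(CH₃)–OPO(OH)₂ loses H₂PO₄⁻: pKₐ(H₃PO₄) ≈ 2.1

PhCH(CH₃)–OTf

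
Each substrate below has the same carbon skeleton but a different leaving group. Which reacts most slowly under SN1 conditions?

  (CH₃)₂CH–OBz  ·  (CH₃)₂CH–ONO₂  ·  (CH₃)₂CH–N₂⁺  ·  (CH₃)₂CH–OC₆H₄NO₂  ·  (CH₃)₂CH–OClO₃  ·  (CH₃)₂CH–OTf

(CH₃)₂CH–OC₆H₄NO₂

Identical carbon frameworks mean the comparison reduces to leaving-group quality.
Leaving-group ability tracks the stability of the departed species; conjugate-acid pKₐ is the usual yardstick (lower pKₐ → better LG).
(CH₃)₂CH–N₂⁺ loses N₂: no meaningful conjugate acid; N₂ departs as an exceptionally stable neutral molecule
(CH₃)₂CH–OTf loses OTf⁻: pKₐ(CF₃SO₃H (triflic acid)) ≈ -14
(CH₃)₂CH–OClO₃ loses ClO₄⁻: pKₐ(HClO₄) ≈ -10
(CH₃)₂CH–ONO₂ loses NO₃⁻: pKₐ(HNO₃) ≈ -1.3
(CH₃)₂CH–OBz loses PhCOO⁻: pKₐ(C₆H₅COOH) ≈ 4.2
(CH₃)₂CH–OC₆H₄NO₂ loses p-O₂N–C₆H₄–O⁻: pKₐ(p-nitrophenol) ≈ 7.2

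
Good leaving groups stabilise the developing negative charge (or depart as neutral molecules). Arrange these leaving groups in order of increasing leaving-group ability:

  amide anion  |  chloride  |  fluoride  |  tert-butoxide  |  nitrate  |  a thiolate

chloride: pKₐ(HCl) ≈ -7
nitrate: pKₐ(HNO₃) ≈ -1.3 — resonance-delocalised over three oxygens
fluoride: pKₐ(HF) ≈ 3.2 — small and strongly basic; the poor halide leaving group
a thiolate: pKₐ(RSH (a thiol)) ≈ 10.5 — moderately basic; rarely leaves without activation
tert-butoxide: pKₐ(t-BuOH) ≈ 18 — bulky, strongly basic alkoxide
amide anion: pKₐ(NH₃) ≈ 38
Listed from poorest to best leaving group as asked.

amide anion < tert-butoxide < a thiolate < fluoride < nitrate < chloride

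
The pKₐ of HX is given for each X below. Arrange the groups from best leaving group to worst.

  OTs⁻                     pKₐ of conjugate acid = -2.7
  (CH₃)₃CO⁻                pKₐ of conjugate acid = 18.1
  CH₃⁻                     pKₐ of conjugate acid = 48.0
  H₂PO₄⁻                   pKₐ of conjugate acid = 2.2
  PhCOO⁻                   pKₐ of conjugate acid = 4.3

OTs⁻ > H₂PO₄⁻ > PhCOO⁻ > (CH₃)₃CO⁻ > CH₃⁻

Lower conjugate-acid pKₐ ⇒ weaker base ⇒ better leaving group.
Sorting by the given values: OTs⁻ (-2.7), H₂PO₄⁻ (2.2), PhCOO⁻ (4.3), (CH₃)₃CO⁻ (18.1), CH₃⁻ (48.0).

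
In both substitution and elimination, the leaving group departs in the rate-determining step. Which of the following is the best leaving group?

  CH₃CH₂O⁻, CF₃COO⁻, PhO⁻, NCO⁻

CF₃COO⁻

Leaving-group ability tracks the stability of the departed species; conjugate-acid pKₐ is the usual yardstick (lower pKₐ → better LG).
CF₃COO⁻: pKₐ(CF₃COOH) ≈ 0.2
NCO⁻: pKₐ(HOCN) ≈ 3.5
PhO⁻: pKₐ(C₆H₅OH (phenol)) ≈ 10
CH₃CH₂O⁻: pKₐ(CH₃CH₂OH) ≈ 16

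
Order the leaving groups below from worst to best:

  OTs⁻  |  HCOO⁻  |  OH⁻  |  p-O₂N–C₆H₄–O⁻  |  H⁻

A good leaving group is a weak base: the lower the pKₐ of its conjugate acid, the more readily it departs.
OTs⁻: pKₐ(p-CH₃C₆H₄SO₃H (TsOH)) ≈ -2.8
HCOO⁻: pKₐ(HCOOH) ≈ 3.8 — resonance-stabilised carboxylate
p-O₂N–C₆H₄–O⁻: pKₐ(p-nitrophenol) ≈ 7.2 — nitro group delocalises the charge; the classic chromogenic LG
OH⁻: pKₐ(H₂O) ≈ 15.7
H⁻: pKₐ(H₂) ≈ 36
Listed from poorest to best leaving group as asked.

H⁻ < OH⁻ < p-O₂N–C₆H₄–O⁻ < HCOO⁻ < OTs⁻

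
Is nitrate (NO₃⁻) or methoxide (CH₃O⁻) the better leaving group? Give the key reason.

nitrate (NO₃⁻) is the better leaving group.
pKₐ(HNO₃) ≈ -1.3 versus pKₐ(CH₃OH) ≈ 15.5: nitrate (NO₃⁻) is the much weaker base.
Resonance-delocalised over three oxygens.

nitrate (NO₃⁻)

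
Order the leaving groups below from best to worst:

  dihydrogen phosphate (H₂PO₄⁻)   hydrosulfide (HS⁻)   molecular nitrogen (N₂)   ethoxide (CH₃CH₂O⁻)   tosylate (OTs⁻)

Leaving-group ability tracks the stability of the departed species; conjugate-acid pKₐ is the usual yardstick (lower pKₐ → better LG).
molecular nitrogen (N₂): no meaningful conjugate acid; N₂ departs as an exceptionally stable neutral molecule
tosylate (OTs⁻): pKₐ(p-CH₃C₆H₄SO₃H (TsOH)) ≈ -2.8
dihydrogen phosphate (H₂PO₄⁻): pKₐ(H₃PO₄) ≈ 2.1
hydrosulfide (HS⁻): pKₐ(H₂S) ≈ 7
ethoxide (CH₃CH₂O⁻): pKₐ(CH₃CH₂OH) ≈ 16

molecular nitrogen (N₂) > tosylate (OTs⁻) > dihydrogen phosphate (H₂PO₄⁻) > hydrosulfide (HS⁻) > ethoxide (CH₃CH₂O⁻)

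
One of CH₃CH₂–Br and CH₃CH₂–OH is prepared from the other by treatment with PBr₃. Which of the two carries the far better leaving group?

CH₃CH₂–Br

From CH₃CH₂–OH the departing group would be OH⁻ (pKₐ(H₂O) ≈ 15.7). Strong base; essentially never leaves without prior activation.
From CH₃CH₂–Br the leaving group is Br⁻ (pKₐ(HBr) ≈ -9). Weak base; good leaving group.
Treatment with PBr₃ works by replacing the hydroxyl with bromide, making CH₃CH₂–Br enormously more reactive.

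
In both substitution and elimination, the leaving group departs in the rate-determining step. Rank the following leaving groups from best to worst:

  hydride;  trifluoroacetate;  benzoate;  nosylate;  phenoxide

nosylate: pKₐ(p-O₂NC₆H₄SO₃H) ≈ -3.5
trifluoroacetate: pKₐ(CF₃COOH) ≈ 0.2 — strongly electron-withdrawing CF₃ stabilises the carboxylate
benzoate: pKₐ(C₆H₅COOH) ≈ 4.2 — aryl carboxylate
phenoxide: pKₐ(C₆H₅OH (phenol)) ≈ 10
hydride: pKₐ(H₂) ≈ 36 — extremely strong base; leaves only in special hydride-transfer contexts

nosylate > trifluoroacetate > benzoate > phenoxide > hydride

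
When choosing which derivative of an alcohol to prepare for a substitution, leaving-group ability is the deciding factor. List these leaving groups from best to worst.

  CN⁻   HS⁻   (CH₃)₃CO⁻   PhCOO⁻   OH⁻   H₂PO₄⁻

H₂PO₄⁻ > PhCOO⁻ > HS⁻ > CN⁻ > OH⁻ > (CH₃)₃CO⁻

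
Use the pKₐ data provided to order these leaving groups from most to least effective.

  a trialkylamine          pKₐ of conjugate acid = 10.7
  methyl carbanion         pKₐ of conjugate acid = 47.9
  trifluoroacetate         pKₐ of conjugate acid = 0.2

Lower conjugate-acid pKₐ ⇒ weaker base ⇒ better leaving group.
Sorting by the given values: trifluoroacetate (0.2), a trialkylamine (10.7), methyl carbanion (47.9).

trifluoroacetate > a trialkylamine > methyl carbanion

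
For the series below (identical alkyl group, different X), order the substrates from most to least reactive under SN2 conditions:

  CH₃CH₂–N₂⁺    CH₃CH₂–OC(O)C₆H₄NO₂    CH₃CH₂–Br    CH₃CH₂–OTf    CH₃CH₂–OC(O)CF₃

CH₃CH₂–N₂⁺ > CH₃CH₂–OTf > CH₃CH₂–Br > CH₃CH₂–OC(O)CF₃ > CH₃CH₂–OC(O)C₆H₄NO₂

Identical carbon frameworks mean the comparison reduces to leaving-group quality.
Leaving-group ability tracks the stability of the departed species; conjugate-acid pKₐ is the usual yardstick (lower pKₐ → better LG).
CH₃CH₂–N₂⁺ loses N₂: no meaningful conjugate acid; N₂ departs as an exceptionally stable neutral molecule
CH₃CH₂–OTf loses OTf⁻: pKₐ(CF₃SO₃H (triflic acid)) ≈ -14
CH₃CH₂–Br loses Br⁻: pKₐ(HBr) ≈ -9
CH₃CH₂–OC(O)CF₃ loses CF₃COO⁻: pKₐ(CF₃COOH) ≈ 0.2
CH₃CH₂–OC(O)C₆H₄NO₂ loses p-O₂N–C₆H₄–COO⁻: pKₐ(p-nitrobenzoic acid) ≈ 3.4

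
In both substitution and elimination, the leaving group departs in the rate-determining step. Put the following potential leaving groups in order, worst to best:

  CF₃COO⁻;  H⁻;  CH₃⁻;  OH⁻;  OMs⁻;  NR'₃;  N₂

CH₃⁻ < H⁻ < OH⁻ < NR'₃ < CF₃COO⁻ < OMs⁻ < N₂

Leaving-group ability tracks the stability of the departed species; conjugate-acid pKₐ is the usual yardstick (lower pKₐ → better LG).
N₂: no meaningful conjugate acid; N₂ departs as an exceptionally stable neutral molecule
OMs⁻: pKₐ(CH₃SO₃H (MsOH)) ≈ -1.9 — resonance-delocalised alkanesulfonate
CF₃COO⁻: pKₐ(CF₃COOH) ≈ 0.2 — strongly electron-withdrawing CF₃ stabilises the carboxylate
NR'₃: pKₐ(R'₃NH⁺) ≈ 10.7 — neutral but still a fairly strong base; Hofmann-elimination LG
OH⁻: pKₐ(H₂O) ≈ 15.7
H⁻: pKₐ(H₂) ≈ 36
CH₃⁻: pKₐ(CH₄) ≈ 48 — unstabilised carbanion; the worst conceivable leaving group
Reversing gives the worst-to-best order requested.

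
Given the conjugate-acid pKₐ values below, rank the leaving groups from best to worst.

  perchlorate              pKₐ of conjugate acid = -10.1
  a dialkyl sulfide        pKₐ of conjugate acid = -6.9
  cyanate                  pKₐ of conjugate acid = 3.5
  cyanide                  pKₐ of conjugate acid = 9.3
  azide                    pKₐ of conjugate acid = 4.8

Lower conjugate-acid pKₐ ⇒ weaker base ⇒ better leaving group.
Sorting by the given values: perchlorate (-10.1), a dialkyl sulfide (-6.9), cyanate (3.5), azide (4.8), cyanide (9.3).

perchlorate > a dialkyl sulfide > cyanate > azide > cyanide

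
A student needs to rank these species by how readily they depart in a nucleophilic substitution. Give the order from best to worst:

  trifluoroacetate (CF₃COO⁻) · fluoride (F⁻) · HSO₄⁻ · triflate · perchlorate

triflate > perchlorate > HSO₄⁻ > trifluoroacetate (CF₃COO⁻) > fluoride (F⁻)

The more stable X⁻ (or X) is on its own — i.e. the weaker a base it is — the better a leaving group it makes.
triflate: pKₐ(CF₃SO₃H (triflic acid)) ≈ -14
perchlorate: pKₐ(HClO₄) ≈ -10
HSO₄⁻: pKₐ(H₂SO₄) ≈ -3 — conjugate base of a strong mineral acid
trifluoroacetate (CF₃COO⁻): pKₐ(CF₃COOH) ≈ 0.2 — strongly electron-withdrawing CF₃ stabilises the carboxylate
fluoride (F⁻): pKₐ(HF) ≈ 3.2 — small and strongly basic; the poor halide leaving group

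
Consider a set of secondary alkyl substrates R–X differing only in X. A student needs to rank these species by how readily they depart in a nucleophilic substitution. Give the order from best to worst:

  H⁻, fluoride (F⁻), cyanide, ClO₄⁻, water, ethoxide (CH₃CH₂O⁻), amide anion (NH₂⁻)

ClO₄⁻ > water > fluoride (F⁻) > cyanide > ethoxide (CH₃CH₂O⁻) > H⁻ > amide anion (NH₂⁻)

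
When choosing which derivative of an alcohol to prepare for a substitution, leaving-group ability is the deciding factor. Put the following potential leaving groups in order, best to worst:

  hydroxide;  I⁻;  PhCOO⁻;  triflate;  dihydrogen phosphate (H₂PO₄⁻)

triflate > I⁻ > dihydrogen phosphate (H₂PO₄⁻) > PhCOO⁻ > hydroxide

Rank by basicity of the departing species: weakest base leaves most easily.
triflate: pKₐ(CF₃SO₃H (triflic acid)) ≈ -14 — charge spread over three oxygens and a CF₃ group; the premier leaving group in synthesis
I⁻: pKₐ(HI) ≈ -10
dihydrogen phosphate (H₂PO₄⁻): pKₐ(H₃PO₄) ≈ 2.1 — moderate base; biological leaving group after further activation
PhCOO⁻: pKₐ(C₆H₅COOH) ≈ 4.2 — aryl carboxylate
hydroxide: pKₐ(H₂O) ≈ 15.7 — strong base; essentially never leaves without prior activation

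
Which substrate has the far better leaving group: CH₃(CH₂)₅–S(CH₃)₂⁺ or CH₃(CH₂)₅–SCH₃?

CH₃(CH₂)₅–S(CH₃)₂⁺

From CH₃(CH₂)₅–SCH₃ the departing group would be RS⁻ (pKₐ(RSH (a thiol)) ≈ 10.5). Moderately basic; rarely leaves without activation.
From CH₃(CH₂)₅–S(CH₃)₂⁺ the leaving group is SR'₂ (pKₐ(R'₂SH⁺) ≈ -7). Neutral; leaves from a sulfonium salt (R–SR'₂⁺).
(In practice CH₃(CH₂)₅–S(CH₃)₂⁺ is made from CH₃(CH₂)₅–SCH₃ by S-methylation with CH₃I, allowing neutral dimethyl sulfide, rather than methanethiolate, to depart.)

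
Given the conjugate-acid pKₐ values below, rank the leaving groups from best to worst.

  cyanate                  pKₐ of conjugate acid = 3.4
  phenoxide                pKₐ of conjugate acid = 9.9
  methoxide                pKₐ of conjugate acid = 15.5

Lower conjugate-acid pKₐ ⇒ weaker base ⇒ better leaving group.
Sorting by the given values: cyanate (3.4), phenoxide (9.9), methoxide (15.5).

cyanate > phenoxide > methoxide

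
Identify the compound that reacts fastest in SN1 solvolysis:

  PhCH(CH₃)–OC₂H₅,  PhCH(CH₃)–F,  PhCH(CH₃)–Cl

Same R in every case — rank the leaving groups.
A good leaving group is a weak base: the lower the pKₐ of its conjugate acid, the more readily it departs.
PhCH(CH₃)–Cl loses Cl⁻: pKₐ(HCl) ≈ -7
PhCH(CH₃)–F loses F⁻: pKₐ(HF) ≈ 3.2
PhCH(CH₃)–OC₂H₅ loses CH₃CH₂O⁻: pKₐ(CH₃CH₂OH) ≈ 16

PhCH(CH₃)–Cl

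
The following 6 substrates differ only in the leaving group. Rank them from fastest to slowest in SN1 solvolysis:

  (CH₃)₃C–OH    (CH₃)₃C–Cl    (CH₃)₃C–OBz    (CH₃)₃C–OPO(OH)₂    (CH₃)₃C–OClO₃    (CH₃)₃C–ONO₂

Identical carbon frameworks mean the comparison reduces to leaving-group quality.
A good leaving group is a weak base: the lower the pKₐ of its conjugate acid, the more readily it departs.
(CH₃)₃C–OClO₃ loses ClO₄⁻: pKₐ(HClO₄) ≈ -10
(CH₃)₃C–Cl loses Cl⁻: pKₐ(HCl) ≈ -7
(CH₃)₃C–ONO₂ loses NO₃⁻: pKₐ(HNO₃) ≈ -1.3
(CH₃)₃C–OPO(OH)₂ loses H₂PO₄⁻: pKₐ(H₃PO₄) ≈ 2.1
(CH₃)₃C–OBz loses PhCOO⁻: pKₐ(C₆H₅COOH) ≈ 4.2
(CH₃)₃C–OH loses OH⁻: pKₐ(H₂O) ≈ 15.7

(CH₃)₃C–OClO₃ > (CH₃)₃C–Cl > (CH₃)₃C–ONO₂ > (CH₃)₃C–OPO(OH)₂ > (CH₃)₃C–OBz > (CH₃)₃C–OH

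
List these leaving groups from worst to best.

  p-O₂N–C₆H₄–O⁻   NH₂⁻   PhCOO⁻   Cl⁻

NH₂⁻ < p-O₂N–C₆H₄–O⁻ < PhCOO⁻ < Cl⁻

Cl⁻: pKₐ(HCl) ≈ -7
PhCOO⁻: pKₐ(C₆H₅COOH) ≈ 4.2
p-O₂N–C₆H₄–O⁻: pKₐ(p-nitrophenol) ≈ 7.2 — nitro group delocalises the charge; the classic chromogenic LG
NH₂⁻: pKₐ(NH₃) ≈ 38
Listed from poorest to best leaving group as asked.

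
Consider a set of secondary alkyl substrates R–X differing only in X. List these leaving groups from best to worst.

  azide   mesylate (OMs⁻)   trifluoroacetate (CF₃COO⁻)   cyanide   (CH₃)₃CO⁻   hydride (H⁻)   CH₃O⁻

The more stable X⁻ (or X) is on its own — i.e. the weaker a base it is — the better a leaving group it makes.
mesylate (OMs⁻): pKₐ(CH₃SO₃H (MsOH)) ≈ -1.9 — resonance-delocalised alkanesulfonate
trifluoroacetate (CF₃COO⁻): pKₐ(CF₃COOH) ≈ 0.2
azide: pKₐ(HN₃) ≈ 4.7
cyanide: pKₐ(HCN) ≈ 9.2 — sp carbon stabilises the charge somewhat, but still a poor LG
CH₃O⁻: pKₐ(CH₃OH) ≈ 15.5 — strong base; alkoxides do not leave unassisted
(CH₃)₃CO⁻: pKₐ(t-BuOH) ≈ 18 — bulky, strongly basic alkoxide
hydride (H⁻): pKₐ(H₂) ≈ 36 — extremely strong base; leaves only in special hydride-transfer contexts

mesylate (OMs⁻) > trifluoroacetate (CF₃COO⁻) > azide > cyanide > CH₃O⁻ > (CH₃)₃CO⁻ > hydride (H⁻)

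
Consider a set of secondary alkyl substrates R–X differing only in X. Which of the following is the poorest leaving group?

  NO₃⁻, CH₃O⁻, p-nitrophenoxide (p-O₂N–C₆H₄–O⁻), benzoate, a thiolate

CH₃O⁻

NO₃⁻: pKₐ(HNO₃) ≈ -1.3
benzoate: pKₐ(C₆H₅COOH) ≈ 4.2
p-nitrophenoxide (p-O₂N–C₆H₄–O⁻): pKₐ(p-nitrophenol) ≈ 7.2
a thiolate: pKₐ(RSH (a thiol)) ≈ 10.5
CH₃O⁻: pKₐ(CH₃OH) ≈ 15.5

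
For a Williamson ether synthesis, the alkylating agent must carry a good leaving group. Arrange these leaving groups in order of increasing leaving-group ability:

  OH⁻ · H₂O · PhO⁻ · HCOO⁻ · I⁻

OH⁻ < PhO⁻ < HCOO⁻ < H₂O < I⁻

I⁻: pKₐ(HI) ≈ -10 — large, highly polarisable; very weak base
H₂O: pKₐ(H₃O⁺) ≈ -1.7
HCOO⁻: pKₐ(HCOOH) ≈ 3.8 — resonance-stabilised carboxylate
PhO⁻: pKₐ(C₆H₅OH (phenol)) ≈ 10 — resonance into the ring helps, but still a poor LG
OH⁻: pKₐ(H₂O) ≈ 15.7 — strong base; essentially never leaves without prior activation
Reversing gives the worst-to-best order requested.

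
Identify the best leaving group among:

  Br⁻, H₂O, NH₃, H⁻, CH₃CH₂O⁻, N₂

N₂

Rank by basicity of the departing species: weakest base leaves most easily.
N₂: no meaningful conjugate acid; N₂ departs as an exceptionally stable neutral molecule
Br⁻: pKₐ(HBr) ≈ -9
H₂O: pKₐ(H₃O⁺) ≈ -1.7
NH₃: pKₐ(NH₄⁺) ≈ 9.2
CH₃CH₂O⁻: pKₐ(CH₃CH₂OH) ≈ 16
H⁻: pKₐ(H₂) ≈ 36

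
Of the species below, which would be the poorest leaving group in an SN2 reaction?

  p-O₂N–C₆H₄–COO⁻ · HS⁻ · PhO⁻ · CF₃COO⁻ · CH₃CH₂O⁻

CH₃CH₂O⁻

CF₃COO⁻: pKₐ(CF₃COOH) ≈ 0.2
p-O₂N–C₆H₄–COO⁻: pKₐ(p-nitrobenzoic acid) ≈ 3.4
HS⁻: pKₐ(H₂S) ≈ 7
PhO⁻: pKₐ(C₆H₅OH (phenol)) ≈ 10
CH₃CH₂O⁻: pKₐ(CH₃CH₂OH) ≈ 16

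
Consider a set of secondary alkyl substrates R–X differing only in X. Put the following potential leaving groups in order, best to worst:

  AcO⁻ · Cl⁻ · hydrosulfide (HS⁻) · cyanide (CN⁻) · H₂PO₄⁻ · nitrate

Leaving-group ability tracks the stability of the departed species; conjugate-acid pKₐ is the usual yardstick (lower pKₐ → better LG).
Cl⁻: pKₐ(HCl) ≈ -7 — moderately weak base
nitrate: pKₐ(HNO₃) ≈ -1.3
H₂PO₄⁻: pKₐ(H₃PO₄) ≈ 2.1 — moderate base; biological leaving group after further activation
AcO⁻: pKₐ(CH₃COOH) ≈ 4.8 — resonance-stabilised but still a weak base
hydrosulfide (HS⁻): pKₐ(H₂S) ≈ 7 — larger and more polarisable than the oxygen analogue
cyanide (CN⁻): pKₐ(HCN) ≈ 9.2

Cl⁻ > nitrate > H₂PO₄⁻ > AcO⁻ > hydrosulfide (HS⁻) > cyanide (CN⁻)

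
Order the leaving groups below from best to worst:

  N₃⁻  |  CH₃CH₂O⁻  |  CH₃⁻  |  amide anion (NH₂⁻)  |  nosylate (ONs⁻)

Rank by basicity of the departing species: weakest base leaves most easily.
nosylate (ONs⁻): pKₐ(p-O₂NC₆H₄SO₃H) ≈ -3.5 — p-nitro group further stabilises the sulfonate
N₃⁻: pKₐ(HN₃) ≈ 4.7 — linear, resonance-stabilised
CH₃CH₂O⁻: pKₐ(CH₃CH₂OH) ≈ 16 — strong base; alkoxides do not leave unassisted
amide anion (NH₂⁻): pKₐ(NH₃) ≈ 38 — extremely strong base; never a leaving group
CH₃⁻: pKₐ(CH₄) ≈ 48 — unstabilised carbanion; the worst conceivable leaving group

nosylate (ONs⁻) > N₃⁻ > CH₃CH₂O⁻ > amide anion (NH₂⁻) > CH₃⁻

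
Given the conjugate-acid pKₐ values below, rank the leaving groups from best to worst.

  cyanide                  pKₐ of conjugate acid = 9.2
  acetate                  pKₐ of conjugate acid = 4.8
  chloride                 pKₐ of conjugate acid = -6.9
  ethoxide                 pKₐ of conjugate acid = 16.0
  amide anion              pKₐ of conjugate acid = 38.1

Lower conjugate-acid pKₐ ⇒ weaker base ⇒ better leaving group.
Sorting by the given values: chloride (-6.9), acetate (4.8), cyanide (9.2), ethoxide (16.0), amide anion (38.1).

chloride > acetate > cyanide > ethoxide > amide anion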